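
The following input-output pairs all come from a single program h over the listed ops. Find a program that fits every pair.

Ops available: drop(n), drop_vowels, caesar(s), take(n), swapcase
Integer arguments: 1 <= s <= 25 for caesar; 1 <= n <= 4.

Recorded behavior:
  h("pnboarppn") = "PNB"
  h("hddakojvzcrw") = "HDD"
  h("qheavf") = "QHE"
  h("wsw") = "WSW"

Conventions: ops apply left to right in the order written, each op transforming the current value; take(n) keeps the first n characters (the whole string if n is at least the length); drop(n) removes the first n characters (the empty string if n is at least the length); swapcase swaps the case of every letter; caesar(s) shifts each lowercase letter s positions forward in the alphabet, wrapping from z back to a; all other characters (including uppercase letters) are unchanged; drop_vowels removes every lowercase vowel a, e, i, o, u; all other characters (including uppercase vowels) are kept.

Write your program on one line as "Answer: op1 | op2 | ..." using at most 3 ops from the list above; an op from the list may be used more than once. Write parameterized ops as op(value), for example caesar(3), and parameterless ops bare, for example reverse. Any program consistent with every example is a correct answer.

swapcase | take(3)

Check, running the answer program on each example:
  "pnboarppn" -> "PNBOARPPN" -> "PNB"
  "hddakojvzcrw" -> "HDDAKOJVZCRW" -> "HDD"
  "qheavf" -> "QHEAVF" -> "QHE"
  "wsw" -> "WSW" -> "WSW"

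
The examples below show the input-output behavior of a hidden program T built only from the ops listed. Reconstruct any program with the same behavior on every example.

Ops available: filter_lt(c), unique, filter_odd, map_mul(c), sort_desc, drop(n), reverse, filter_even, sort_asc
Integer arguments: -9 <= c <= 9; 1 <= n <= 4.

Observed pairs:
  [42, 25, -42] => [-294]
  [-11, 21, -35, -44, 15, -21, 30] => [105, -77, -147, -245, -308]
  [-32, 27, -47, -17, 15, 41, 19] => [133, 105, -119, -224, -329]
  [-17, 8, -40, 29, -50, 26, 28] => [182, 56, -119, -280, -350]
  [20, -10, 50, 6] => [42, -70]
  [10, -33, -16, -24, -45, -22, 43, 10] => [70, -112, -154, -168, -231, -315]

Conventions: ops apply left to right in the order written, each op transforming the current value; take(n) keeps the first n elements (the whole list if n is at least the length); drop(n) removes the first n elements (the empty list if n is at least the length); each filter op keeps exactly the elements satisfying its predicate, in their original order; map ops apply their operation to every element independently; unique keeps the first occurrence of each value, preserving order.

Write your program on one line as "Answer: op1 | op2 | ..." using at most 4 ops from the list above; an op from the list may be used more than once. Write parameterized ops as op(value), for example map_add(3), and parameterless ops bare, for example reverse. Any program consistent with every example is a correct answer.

sort_asc | sort_desc | drop(2) | map_mul(7)

Check, running the answer program on each example:
  [42, 25, -42] -> [-42, 25, 42] -> [42, 25, -42] -> [-42] -> [-294]
  [-11, 21, -35, -44, 15, -21, 30] -> [-44, -35, -21, -11, 15, 21, 30] -> [30, 21, 15, -11, -21, -35, -44] -> [15, -11, -21, -35, -44] -> [105, -77, -147, -245, -308]
  [-32, 27, -47, -17, 15, 41, 19] -> [-47, -32, -17, 15, 19, 27, 41] -> [41, 27, 19, 15, -17, -32, -47] -> [19, 15, -17, -32, -47] -> [133, 105, -119, -224, -329]
  [-17, 8, -40, 29, -50, 26, 28] -> [-50, -40, -17, 8, 26, 28, 29] -> [29, 28, 26, 8, -17, -40, -50] -> [26, 8, -17, -40, -50] -> [182, 56, -119, -280, -350]
  [20, -10, 50, 6] -> [-10, 6, 20, 50] -> [50, 20, 6, -10] -> [6, -10] -> [42, -70]
  [10, -33, -16, -24, -45, -22, 43, 10] -> [-45, -33, -24, -22, -16, 10, 10, 43] -> [43, 10, 10, -16, -22, -24, -33, -45] -> [10, -16, -22, -24, -33, -45] -> [70, -112, -154, -168, -231, -315]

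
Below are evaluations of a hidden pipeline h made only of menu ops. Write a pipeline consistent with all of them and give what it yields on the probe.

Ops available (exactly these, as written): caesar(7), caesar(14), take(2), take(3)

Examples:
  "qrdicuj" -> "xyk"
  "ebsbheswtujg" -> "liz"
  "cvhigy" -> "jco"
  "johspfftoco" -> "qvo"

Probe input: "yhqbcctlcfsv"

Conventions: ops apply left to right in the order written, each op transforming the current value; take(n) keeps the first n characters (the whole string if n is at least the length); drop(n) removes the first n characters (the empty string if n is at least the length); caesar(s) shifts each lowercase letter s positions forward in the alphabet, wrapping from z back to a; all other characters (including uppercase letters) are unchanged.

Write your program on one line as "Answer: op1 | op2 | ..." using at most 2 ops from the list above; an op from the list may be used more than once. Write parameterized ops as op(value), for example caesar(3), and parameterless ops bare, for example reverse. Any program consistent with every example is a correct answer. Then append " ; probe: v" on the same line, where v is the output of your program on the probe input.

caesar(7) | take(3) ; probe: "fox"

Check, running the answer program on each example:
  "qrdicuj" -> "xykpjbq" -> "xyk"
  "ebsbheswtujg" -> "liziolzdabqn" -> "liz"
  "cvhigy" -> "jcopnf" -> "jco"
  "johspfftoco" -> "qvozwmmavjv" -> "qvo"
  probe: "yhqbcctlcfsv" -> "foxijjasjmzc" -> "fox"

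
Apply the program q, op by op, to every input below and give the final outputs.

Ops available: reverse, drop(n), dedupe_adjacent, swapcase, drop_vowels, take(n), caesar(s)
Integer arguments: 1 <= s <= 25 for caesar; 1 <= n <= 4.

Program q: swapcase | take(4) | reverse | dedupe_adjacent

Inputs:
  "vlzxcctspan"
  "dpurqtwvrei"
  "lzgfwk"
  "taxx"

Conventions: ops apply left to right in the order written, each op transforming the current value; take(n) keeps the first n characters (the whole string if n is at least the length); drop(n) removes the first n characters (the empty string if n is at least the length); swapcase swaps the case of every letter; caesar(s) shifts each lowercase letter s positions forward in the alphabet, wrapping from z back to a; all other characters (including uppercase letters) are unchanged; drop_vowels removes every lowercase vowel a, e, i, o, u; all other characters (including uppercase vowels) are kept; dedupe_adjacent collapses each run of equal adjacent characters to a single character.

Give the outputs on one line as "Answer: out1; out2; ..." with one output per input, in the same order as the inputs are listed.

Execution, op by op:
  "vlzxcctspan" -> "VLZXCCTSPAN" -> "VLZX" -> "XZLV" -> "XZLV"
  "dpurqtwvrei" -> "DPURQTWVREI" -> "DPUR" -> "RUPD" -> "RUPD"
  "lzgfwk" -> "LZGFWK" -> "LZGF" -> "FGZL" -> "FGZL"
  "taxx" -> "TAXX" -> "TAXX" -> "XXAT" -> "XAT"

"XZLV"; "RUPD"; "FGZL"; "XAT"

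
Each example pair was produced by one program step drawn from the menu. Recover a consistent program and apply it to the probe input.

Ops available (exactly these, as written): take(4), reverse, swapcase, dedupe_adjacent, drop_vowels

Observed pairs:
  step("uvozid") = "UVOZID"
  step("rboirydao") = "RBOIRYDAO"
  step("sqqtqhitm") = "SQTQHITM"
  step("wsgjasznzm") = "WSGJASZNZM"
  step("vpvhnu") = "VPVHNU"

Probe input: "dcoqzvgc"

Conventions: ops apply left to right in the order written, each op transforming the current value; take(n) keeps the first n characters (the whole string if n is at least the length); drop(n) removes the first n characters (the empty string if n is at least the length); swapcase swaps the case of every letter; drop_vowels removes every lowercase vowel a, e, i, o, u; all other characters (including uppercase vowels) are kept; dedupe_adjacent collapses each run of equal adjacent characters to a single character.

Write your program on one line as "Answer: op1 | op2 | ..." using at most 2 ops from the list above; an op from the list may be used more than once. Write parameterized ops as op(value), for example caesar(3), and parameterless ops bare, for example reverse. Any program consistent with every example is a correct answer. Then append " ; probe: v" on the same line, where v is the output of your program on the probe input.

swapcase | dedupe_adjacent ; probe: "DCOQZVGC"

Check, running the answer program on each example:
  "uvozid" -> "UVOZID" -> "UVOZID"
  "rboirydao" -> "RBOIRYDAO" -> "RBOIRYDAO"
  "sqqtqhitm" -> "SQQTQHITM" -> "SQTQHITM"
  "wsgjasznzm" -> "WSGJASZNZM" -> "WSGJASZNZM"
  "vpvhnu" -> "VPVHNU" -> "VPVHNU"
  probe: "dcoqzvgc" -> "DCOQZVGC" -> "DCOQZVGC"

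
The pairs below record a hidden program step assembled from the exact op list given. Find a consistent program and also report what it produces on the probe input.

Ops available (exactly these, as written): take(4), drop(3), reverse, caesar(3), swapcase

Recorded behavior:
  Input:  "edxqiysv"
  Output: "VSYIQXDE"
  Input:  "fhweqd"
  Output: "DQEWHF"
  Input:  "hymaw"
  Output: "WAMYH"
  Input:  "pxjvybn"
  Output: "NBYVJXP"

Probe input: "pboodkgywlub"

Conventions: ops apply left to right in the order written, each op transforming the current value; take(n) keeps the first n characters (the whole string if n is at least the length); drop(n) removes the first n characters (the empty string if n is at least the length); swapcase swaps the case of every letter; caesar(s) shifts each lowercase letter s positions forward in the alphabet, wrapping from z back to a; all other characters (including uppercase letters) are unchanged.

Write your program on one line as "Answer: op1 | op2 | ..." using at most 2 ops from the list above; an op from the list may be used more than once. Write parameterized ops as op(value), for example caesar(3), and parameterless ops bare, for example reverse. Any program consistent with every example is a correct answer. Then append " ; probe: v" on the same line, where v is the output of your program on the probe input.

reverse | swapcase ; probe: "BULWYGKDOOBP"

Check, running the answer program on each example:
  "edxqiysv" -> "vsyiqxde" -> "VSYIQXDE"
  "fhweqd" -> "dqewhf" -> "DQEWHF"
  "hymaw" -> "wamyh" -> "WAMYH"
  "pxjvybn" -> "nbyvjxp" -> "NBYVJXP"
  probe: "pboodkgywlub" -> "bulwygkdoobp" -> "BULWYGKDOOBP"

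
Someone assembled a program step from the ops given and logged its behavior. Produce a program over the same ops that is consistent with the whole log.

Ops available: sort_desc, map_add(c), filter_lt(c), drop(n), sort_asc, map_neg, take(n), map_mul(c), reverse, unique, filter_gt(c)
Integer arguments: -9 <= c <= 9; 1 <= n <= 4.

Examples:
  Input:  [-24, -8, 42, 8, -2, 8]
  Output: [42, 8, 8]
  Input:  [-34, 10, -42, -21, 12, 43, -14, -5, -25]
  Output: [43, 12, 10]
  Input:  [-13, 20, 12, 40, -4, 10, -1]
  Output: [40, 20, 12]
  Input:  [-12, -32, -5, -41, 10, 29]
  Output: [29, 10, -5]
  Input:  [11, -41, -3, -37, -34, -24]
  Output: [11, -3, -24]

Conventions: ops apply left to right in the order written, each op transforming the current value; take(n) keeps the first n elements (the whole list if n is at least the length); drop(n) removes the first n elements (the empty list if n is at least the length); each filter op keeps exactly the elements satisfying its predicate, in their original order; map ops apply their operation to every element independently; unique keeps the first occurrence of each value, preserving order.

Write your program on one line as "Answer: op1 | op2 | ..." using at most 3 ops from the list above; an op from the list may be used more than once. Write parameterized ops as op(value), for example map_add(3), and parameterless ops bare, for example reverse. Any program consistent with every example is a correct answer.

sort_desc | take(3)

Check, running the answer program on each example:
  [-24, -8, 42, 8, -2, 8] -> [42, 8, 8, -2, -8, -24] -> [42, 8, 8]
  [-34, 10, -42, -21, 12, 43, -14, -5, -25] -> [43, 12, 10, -5, -14, -21, -25, -34, -42] -> [43, 12, 10]
  [-13, 20, 12, 40, -4, 10, -1] -> [40, 20, 12, 10, -1, -4, -13] -> [40, 20, 12]
  [-12, -32, -5, -41, 10, 29] -> [29, 10, -5, -12, -32, -41] -> [29, 10, -5]
  [11, -41, -3, -37, -34, -24] -> [11, -3, -24, -34, -37, -41] -> [11, -3, -24]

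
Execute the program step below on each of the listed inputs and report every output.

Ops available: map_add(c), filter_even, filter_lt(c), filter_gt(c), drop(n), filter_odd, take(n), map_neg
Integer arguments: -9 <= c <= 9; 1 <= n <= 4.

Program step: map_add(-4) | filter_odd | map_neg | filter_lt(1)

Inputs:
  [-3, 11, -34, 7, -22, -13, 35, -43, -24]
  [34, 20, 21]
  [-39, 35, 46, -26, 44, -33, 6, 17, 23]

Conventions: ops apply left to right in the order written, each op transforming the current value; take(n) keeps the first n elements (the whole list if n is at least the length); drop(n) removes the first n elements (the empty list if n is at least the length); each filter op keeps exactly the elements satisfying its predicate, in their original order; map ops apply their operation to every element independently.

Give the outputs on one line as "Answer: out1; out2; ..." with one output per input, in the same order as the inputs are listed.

[-7, -3, -31]; [-17]; [-31, -13, -19]

Execution, op by op:
  [-3, 11, -34, 7, -22, -13, 35, -43, -24] -> [-7, 7, -38, 3, -26, -17, 31, -47, -28] -> [-7, 7, 3, -17, 31, -47] -> [7, -7, -3, 17, -31, 47] -> [-7, -3, -31]
  [34, 20, 21] -> [30, 16, 17] -> [17] -> [-17] -> [-17]
  [-39, 35, 46, -26, 44, -33, 6, 17, 23] -> [-43, 31, 42, -30, 40, -37, 2, 13, 19] -> [-43, 31, -37, 13, 19] -> [43, -31, 37, -13, -19] -> [-31, -13, -19]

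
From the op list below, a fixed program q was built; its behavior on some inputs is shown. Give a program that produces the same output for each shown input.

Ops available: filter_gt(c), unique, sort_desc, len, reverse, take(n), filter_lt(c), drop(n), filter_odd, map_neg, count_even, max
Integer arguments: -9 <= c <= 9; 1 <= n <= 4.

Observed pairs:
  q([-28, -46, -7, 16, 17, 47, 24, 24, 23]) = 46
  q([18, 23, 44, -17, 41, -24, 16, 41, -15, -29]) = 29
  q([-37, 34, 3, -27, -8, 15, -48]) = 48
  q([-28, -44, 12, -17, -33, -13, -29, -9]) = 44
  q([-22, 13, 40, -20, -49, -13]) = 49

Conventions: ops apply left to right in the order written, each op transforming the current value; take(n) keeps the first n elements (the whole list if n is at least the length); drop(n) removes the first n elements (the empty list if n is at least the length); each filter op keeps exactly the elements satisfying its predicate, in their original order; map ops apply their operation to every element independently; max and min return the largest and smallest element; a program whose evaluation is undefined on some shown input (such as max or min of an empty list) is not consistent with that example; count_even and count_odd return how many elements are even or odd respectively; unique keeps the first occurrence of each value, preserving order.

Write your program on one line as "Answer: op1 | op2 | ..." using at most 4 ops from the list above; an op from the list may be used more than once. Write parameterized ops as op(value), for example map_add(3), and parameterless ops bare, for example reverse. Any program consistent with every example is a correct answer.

map_neg | drop(1) | reverse | max

Check, running the answer program on each example:
  [-28, -46, -7, 16, 17, 47, 24, 24, 23] -> [28, 46, 7, -16, -17, -47, -24, -24, -23] -> [46, 7, -16, -17, -47, -24, -24, -23] -> [-23, -24, -24, -47, -17, -16, 7, 46] -> 46
  [18, 23, 44, -17, 41, -24, 16, 41, -15, -29] -> [-18, -23, -44, 17, -41, 24, -16, -41, 15, 29] -> [-23, -44, 17, -41, 24, -16, -41, 15, 29] -> [29, 15, -41, -16, 24, -41, 17, -44, -23] -> 29
  [-37, 34, 3, -27, -8, 15, -48] -> [37, -34, -3, 27, 8, -15, 48] -> [-34, -3, 27, 8, -15, 48] -> [48, -15, 8, 27, -3, -34] -> 48
  [-28, -44, 12, -17, -33, -13, -29, -9] -> [28, 44, -12, 17, 33, 13, 29, 9] -> [44, -12, 17, 33, 13, 29, 9] -> [9, 29, 13, 33, 17, -12, 44] -> 44
  [-22, 13, 40, -20, -49, -13] -> [22, -13, -40, 20, 49, 13] -> [-13, -40, 20, 49, 13] -> [13, 49, 20, -40, -13] -> 49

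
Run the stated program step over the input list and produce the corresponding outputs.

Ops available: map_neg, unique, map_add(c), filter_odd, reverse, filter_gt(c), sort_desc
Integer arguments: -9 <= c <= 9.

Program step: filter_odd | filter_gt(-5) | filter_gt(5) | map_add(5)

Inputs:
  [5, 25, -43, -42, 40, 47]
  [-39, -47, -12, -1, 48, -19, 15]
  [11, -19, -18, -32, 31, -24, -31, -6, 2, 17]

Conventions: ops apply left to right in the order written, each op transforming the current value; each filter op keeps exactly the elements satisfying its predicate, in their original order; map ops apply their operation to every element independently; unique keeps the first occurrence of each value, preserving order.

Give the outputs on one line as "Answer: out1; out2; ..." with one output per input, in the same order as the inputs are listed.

[30, 52]; [20]; [16, 36, 22]

Execution, op by op:
  [5, 25, -43, -42, 40, 47] -> [5, 25, -43, 47] -> [5, 25, 47] -> [25, 47] -> [30, 52]
  [-39, -47, -12, -1, 48, -19, 15] -> [-39, -47, -1, -19, 15] -> [-1, 15] -> [15] -> [20]
  [11, -19, -18, -32, 31, -24, -31, -6, 2, 17] -> [11, -19, 31, -31, 17] -> [11, 31, 17] -> [11, 31, 17] -> [16, 36, 22]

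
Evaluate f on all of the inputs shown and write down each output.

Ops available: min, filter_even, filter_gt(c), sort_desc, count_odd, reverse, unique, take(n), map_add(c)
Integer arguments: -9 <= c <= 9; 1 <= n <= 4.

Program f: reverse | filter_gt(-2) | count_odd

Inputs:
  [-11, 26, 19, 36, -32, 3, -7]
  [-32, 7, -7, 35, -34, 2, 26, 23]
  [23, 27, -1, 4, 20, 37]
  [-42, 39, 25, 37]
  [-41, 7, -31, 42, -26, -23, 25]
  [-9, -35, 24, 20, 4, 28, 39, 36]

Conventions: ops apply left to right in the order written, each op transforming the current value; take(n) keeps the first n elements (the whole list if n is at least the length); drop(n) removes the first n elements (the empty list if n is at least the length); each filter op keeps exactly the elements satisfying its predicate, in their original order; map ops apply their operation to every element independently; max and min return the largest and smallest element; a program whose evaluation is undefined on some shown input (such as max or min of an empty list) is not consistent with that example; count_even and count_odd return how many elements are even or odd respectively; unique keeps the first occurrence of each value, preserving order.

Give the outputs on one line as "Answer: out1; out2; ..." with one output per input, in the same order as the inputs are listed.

Execution, op by op:
  [-11, 26, 19, 36, -32, 3, -7] -> [-7, 3, -32, 36, 19, 26, -11] -> [3, 36, 19, 26] -> 2
  [-32, 7, -7, 35, -34, 2, 26, 23] -> [23, 26, 2, -34, 35, -7, 7, -32] -> [23, 26, 2, 35, 7] -> 3
  [23, 27, -1, 4, 20, 37] -> [37, 20, 4, -1, 27, 23] -> [37, 20, 4, -1, 27, 23] -> 4
  [-42, 39, 25, 37] -> [37, 25, 39, -42] -> [37, 25, 39] -> 3
  [-41, 7, -31, 42, -26, -23, 25] -> [25, -23, -26, 42, -31, 7, -41] -> [25, 42, 7] -> 2
  [-9, -35, 24, 20, 4, 28, 39, 36] -> [36, 39, 28, 4, 20, 24, -35, -9] -> [36, 39, 28, 4, 20, 24] -> 1

2; 3; 4; 3; 2; 1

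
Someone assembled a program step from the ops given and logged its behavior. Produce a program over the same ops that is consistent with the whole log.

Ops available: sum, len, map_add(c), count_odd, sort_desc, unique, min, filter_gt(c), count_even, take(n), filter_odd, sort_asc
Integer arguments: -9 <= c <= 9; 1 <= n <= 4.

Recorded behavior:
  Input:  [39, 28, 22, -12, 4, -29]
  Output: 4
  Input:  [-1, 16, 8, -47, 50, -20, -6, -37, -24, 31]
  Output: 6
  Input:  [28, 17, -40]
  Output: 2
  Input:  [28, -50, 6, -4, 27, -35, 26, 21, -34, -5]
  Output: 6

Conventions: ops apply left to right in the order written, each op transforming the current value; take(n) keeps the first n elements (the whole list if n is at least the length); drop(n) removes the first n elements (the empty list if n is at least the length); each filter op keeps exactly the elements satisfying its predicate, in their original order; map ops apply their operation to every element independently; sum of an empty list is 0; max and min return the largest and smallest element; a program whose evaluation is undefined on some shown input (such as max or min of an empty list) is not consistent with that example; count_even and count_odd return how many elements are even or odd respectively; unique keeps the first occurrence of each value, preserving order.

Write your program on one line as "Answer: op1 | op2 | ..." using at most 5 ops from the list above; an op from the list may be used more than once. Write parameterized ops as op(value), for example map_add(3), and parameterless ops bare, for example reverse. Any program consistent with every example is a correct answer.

map_add(-5) | filter_odd | sort_asc | count_odd

Check, running the answer program on each example:
  [39, 28, 22, -12, 4, -29] -> [34, 23, 17, -17, -1, -34] -> [23, 17, -17, -1] -> [-17, -1, 17, 23] -> 4
  [-1, 16, 8, -47, 50, -20, -6, -37, -24, 31] -> [-6, 11, 3, -52, 45, -25, -11, -42, -29, 26] -> [11, 3, 45, -25, -11, -29] -> [-29, -25, -11, 3, 11, 45] -> 6
  [28, 17, -40] -> [23, 12, -45] -> [23, -45] -> [-45, 23] -> 2
  [28, -50, 6, -4, 27, -35, 26, 21, -34, -5] -> [23, -55, 1, -9, 22, -40, 21, 16, -39, -10] -> [23, -55, 1, -9, 21, -39] -> [-55, -39, -9, 1, 21, 23] -> 6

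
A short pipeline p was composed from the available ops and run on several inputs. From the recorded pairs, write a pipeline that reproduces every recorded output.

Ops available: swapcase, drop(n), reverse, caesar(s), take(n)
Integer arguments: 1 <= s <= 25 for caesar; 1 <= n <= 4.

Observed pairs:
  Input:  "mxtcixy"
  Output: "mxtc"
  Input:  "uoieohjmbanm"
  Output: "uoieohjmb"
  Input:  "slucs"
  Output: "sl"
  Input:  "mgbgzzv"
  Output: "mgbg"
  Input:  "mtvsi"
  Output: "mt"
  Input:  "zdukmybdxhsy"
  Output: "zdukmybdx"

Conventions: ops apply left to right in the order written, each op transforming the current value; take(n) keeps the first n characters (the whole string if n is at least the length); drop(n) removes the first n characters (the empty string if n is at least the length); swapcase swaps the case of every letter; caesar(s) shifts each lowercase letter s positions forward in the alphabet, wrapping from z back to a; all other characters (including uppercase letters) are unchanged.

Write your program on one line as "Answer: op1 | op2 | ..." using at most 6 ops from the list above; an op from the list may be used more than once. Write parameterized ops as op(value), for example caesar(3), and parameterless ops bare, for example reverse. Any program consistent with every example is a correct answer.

swapcase | reverse | drop(3) | swapcase | reverse

Check, running the answer program on each example:
  "mxtcixy" -> "MXTCIXY" -> "YXICTXM" -> "CTXM" -> "ctxm" -> "mxtc"
  "uoieohjmbanm" -> "UOIEOHJMBANM" -> "MNABMJHOEIOU" -> "BMJHOEIOU" -> "bmjhoeiou" -> "uoieohjmb"
  "slucs" -> "SLUCS" -> "SCULS" -> "LS" -> "ls" -> "sl"
  "mgbgzzv" -> "MGBGZZV" -> "VZZGBGM" -> "GBGM" -> "gbgm" -> "mgbg"
  "mtvsi" -> "MTVSI" -> "ISVTM" -> "TM" -> "tm" -> "mt"
  "zdukmybdxhsy" -> "ZDUKMYBDXHSY" -> "YSHXDBYMKUDZ" -> "XDBYMKUDZ" -> "xdbymkudz" -> "zdukmybdx"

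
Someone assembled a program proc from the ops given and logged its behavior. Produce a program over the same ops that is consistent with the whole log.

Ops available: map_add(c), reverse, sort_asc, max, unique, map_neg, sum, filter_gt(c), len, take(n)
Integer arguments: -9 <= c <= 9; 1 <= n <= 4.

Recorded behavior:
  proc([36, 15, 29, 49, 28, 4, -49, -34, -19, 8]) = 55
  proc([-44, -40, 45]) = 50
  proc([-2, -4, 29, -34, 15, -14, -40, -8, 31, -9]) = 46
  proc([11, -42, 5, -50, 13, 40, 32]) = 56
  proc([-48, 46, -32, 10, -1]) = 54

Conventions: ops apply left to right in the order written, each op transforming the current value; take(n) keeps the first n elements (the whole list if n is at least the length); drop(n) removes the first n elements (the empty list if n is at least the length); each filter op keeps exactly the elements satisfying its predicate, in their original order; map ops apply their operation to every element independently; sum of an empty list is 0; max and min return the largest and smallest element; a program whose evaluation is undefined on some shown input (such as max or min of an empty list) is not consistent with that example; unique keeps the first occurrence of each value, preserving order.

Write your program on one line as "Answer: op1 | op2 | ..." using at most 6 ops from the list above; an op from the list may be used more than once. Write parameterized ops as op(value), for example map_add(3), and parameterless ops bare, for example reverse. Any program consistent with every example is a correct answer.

map_add(-1) | reverse | map_add(-5) | reverse | map_neg | max

Check, running the answer program on each example:
  [36, 15, 29, 49, 28, 4, -49, -34, -19, 8] -> [35, 14, 28, 48, 27, 3, -50, -35, -20, 7] -> [7, -20, -35, -50, 3, 27, 48, 28, 14, 35] -> [2, -25, -40, -55, -2, 22, 43, 23, 9, 30] -> [30, 9, 23, 43, 22, -2, -55, -40, -25, 2] -> [-30, -9, -23, -43, -22, 2, 55, 40, 25, -2] -> 55
  [-44, -40, 45] -> [-45, -41, 44] -> [44, -41, -45] -> [39, -46, -50] -> [-50, -46, 39] -> [50, 46, -39] -> 50
  [-2, -4, 29, -34, 15, -14, -40, -8, 31, -9] -> [-3, -5, 28, -35, 14, -15, -41, -9, 30, -10] -> [-10, 30, -9, -41, -15, 14, -35, 28, -5, -3] -> [-15, 25, -14, -46, -20, 9, -40, 23, -10, -8] -> [-8, -10, 23, -40, 9, -20, -46, -14, 25, -15] -> [8, 10, -23, 40, -9, 20, 46, 14, -25, 15] -> 46
  [11, -42, 5, -50, 13, 40, 32] -> [10, -43, 4, -51, 12, 39, 31] -> [31, 39, 12, -51, 4, -43, 10] -> [26, 34, 7, -56, -1, -48, 5] -> [5, -48, -1, -56, 7, 34, 26] -> [-5, 48, 1, 56, -7, -34, -26] -> 56
  [-48, 46, -32, 10, -1] -> [-49, 45, -33, 9, -2] -> [-2, 9, -33, 45, -49] -> [-7, 4, -38, 40, -54] -> [-54, 40, -38, 4, -7] -> [54, -40, 38, -4, 7] -> 54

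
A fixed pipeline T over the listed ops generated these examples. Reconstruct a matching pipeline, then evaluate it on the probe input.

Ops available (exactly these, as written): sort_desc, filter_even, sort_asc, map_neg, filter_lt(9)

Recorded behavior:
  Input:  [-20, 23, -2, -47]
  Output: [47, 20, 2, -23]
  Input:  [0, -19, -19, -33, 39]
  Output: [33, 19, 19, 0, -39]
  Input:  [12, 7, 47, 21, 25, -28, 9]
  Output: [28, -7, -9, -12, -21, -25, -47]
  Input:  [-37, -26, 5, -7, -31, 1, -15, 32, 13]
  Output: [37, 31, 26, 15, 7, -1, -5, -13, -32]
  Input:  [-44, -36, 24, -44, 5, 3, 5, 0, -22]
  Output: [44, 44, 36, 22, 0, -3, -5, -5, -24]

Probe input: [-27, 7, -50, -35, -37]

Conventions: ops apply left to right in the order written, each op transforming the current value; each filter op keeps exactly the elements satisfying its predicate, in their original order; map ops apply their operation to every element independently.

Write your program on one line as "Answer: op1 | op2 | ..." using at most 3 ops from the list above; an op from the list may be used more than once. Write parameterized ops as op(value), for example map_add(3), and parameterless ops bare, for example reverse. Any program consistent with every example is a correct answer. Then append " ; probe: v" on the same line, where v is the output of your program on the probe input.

map_neg | sort_desc ; probe: [50, 37, 35, 27, -7]

Check, running the answer program on each example:
  [-20, 23, -2, -47] -> [20, -23, 2, 47] -> [47, 20, 2, -23]
  [0, -19, -19, -33, 39] -> [0, 19, 19, 33, -39] -> [33, 19, 19, 0, -39]
  [12, 7, 47, 21, 25, -28, 9] -> [-12, -7, -47, -21, -25, 28, -9] -> [28, -7, -9, -12, -21, -25, -47]
  [-37, -26, 5, -7, -31, 1, -15, 32, 13] -> [37, 26, -5, 7, 31, -1, 15, -32, -13] -> [37, 31, 26, 15, 7, -1, -5, -13, -32]
  [-44, -36, 24, -44, 5, 3, 5, 0, -22] -> [44, 36, -24, 44, -5, -3, -5, 0, 22] -> [44, 44, 36, 22, 0, -3, -5, -5, -24]
  probe: [-27, 7, -50, -35, -37] -> [27, -7, 50, 35, 37] -> [50, 37, 35, 27, -7]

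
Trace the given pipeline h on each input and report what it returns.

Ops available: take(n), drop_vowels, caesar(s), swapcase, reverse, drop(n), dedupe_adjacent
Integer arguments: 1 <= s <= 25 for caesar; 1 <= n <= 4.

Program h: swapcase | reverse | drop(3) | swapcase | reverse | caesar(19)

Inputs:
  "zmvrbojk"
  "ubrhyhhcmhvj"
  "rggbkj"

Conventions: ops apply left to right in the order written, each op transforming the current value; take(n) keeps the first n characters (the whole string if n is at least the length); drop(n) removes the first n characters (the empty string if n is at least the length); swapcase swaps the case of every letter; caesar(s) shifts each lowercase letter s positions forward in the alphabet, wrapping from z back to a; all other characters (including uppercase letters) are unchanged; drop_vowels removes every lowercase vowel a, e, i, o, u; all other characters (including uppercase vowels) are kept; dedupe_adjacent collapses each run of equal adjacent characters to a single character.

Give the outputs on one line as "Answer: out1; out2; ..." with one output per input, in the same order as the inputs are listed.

"sfoku"; "nukaraavf"; "kzz"

Execution, op by op:
  "zmvrbojk" -> "ZMVRBOJK" -> "KJOBRVMZ" -> "BRVMZ" -> "brvmz" -> "zmvrb" -> "sfoku"
  "ubrhyhhcmhvj" -> "UBRHYHHCMHVJ" -> "JVHMCHHYHRBU" -> "MCHHYHRBU" -> "mchhyhrbu" -> "ubrhyhhcm" -> "nukaraavf"
  "rggbkj" -> "RGGBKJ" -> "JKBGGR" -> "GGR" -> "ggr" -> "rgg" -> "kzz"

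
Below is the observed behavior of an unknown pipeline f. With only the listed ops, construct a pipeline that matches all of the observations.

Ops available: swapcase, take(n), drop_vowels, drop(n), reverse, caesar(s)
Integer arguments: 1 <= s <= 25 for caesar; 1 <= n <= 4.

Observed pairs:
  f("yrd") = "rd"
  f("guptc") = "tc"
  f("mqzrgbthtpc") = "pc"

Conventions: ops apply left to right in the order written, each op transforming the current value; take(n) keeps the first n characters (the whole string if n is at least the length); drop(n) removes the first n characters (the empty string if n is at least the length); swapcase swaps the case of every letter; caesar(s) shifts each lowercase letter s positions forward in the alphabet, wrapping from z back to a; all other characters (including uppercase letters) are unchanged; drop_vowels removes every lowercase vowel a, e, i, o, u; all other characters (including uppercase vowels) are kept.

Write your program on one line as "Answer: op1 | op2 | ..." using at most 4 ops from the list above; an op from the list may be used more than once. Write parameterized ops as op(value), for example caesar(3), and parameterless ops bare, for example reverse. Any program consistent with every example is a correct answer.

reverse | take(2) | reverse

Check, running the answer program on each example:
  "yrd" -> "dry" -> "dr" -> "rd"
  "guptc" -> "ctpug" -> "ct" -> "tc"
  "mqzrgbthtpc" -> "cpthtbgrzqm" -> "cp" -> "pc"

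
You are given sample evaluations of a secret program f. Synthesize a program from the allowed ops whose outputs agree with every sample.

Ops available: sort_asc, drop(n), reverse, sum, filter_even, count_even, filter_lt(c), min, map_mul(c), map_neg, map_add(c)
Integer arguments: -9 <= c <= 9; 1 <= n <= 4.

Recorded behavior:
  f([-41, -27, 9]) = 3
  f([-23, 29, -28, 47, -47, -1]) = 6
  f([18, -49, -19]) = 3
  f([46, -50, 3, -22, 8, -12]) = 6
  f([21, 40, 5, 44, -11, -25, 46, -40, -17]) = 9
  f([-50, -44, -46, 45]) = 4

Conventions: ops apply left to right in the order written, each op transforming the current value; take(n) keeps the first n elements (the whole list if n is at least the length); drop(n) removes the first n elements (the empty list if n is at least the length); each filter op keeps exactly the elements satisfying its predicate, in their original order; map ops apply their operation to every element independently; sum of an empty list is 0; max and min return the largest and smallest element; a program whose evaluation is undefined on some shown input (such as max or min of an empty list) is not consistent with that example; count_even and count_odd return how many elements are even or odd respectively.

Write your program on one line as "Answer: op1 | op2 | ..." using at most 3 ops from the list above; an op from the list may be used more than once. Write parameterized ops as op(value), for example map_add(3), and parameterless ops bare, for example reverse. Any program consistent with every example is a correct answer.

map_mul(5) | map_mul(-6) | count_even

Check, running the answer program on each example:
  [-41, -27, 9] -> [-205, -135, 45] -> [1230, 810, -270] -> 3
  [-23, 29, -28, 47, -47, -1] -> [-115, 145, -140, 235, -235, -5] -> [690, -870, 840, -1410, 1410, 30] -> 6
  [18, -49, -19] -> [90, -245, -95] -> [-540, 1470, 570] -> 3
  [46, -50, 3, -22, 8, -12] -> [230, -250, 15, -110, 40, -60] -> [-1380, 1500, -90, 660, -240, 360] -> 6
  [21, 40, 5, 44, -11, -25, 46, -40, -17] -> [105, 200, 25, 220, -55, -125, 230, -200, -85] -> [-630, -1200, -150, -1320, 330, 750, -1380, 1200, 510] -> 9
  [-50, -44, -46, 45] -> [-250, -220, -230, 225] -> [1500, 1320, 1380, -1350] -> 4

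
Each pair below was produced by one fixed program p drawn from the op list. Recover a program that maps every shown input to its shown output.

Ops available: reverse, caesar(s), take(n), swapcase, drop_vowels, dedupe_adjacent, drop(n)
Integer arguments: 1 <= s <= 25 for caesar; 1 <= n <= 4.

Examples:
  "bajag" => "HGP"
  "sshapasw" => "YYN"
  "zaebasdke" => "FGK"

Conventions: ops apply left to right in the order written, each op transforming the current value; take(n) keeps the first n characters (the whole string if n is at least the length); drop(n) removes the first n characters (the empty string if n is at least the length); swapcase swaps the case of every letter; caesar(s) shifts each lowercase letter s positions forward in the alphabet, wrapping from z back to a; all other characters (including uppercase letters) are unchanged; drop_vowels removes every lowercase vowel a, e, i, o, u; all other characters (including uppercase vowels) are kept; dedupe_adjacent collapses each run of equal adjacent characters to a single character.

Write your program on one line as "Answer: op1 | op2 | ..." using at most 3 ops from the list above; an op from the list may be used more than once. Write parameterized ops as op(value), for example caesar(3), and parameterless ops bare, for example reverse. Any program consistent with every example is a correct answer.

take(3) | caesar(6) | swapcase

Check, running the answer program on each example:
  "bajag" -> "baj" -> "hgp" -> "HGP"
  "sshapasw" -> "ssh" -> "yyn" -> "YYN"
  "zaebasdke" -> "zae" -> "fgk" -> "FGK"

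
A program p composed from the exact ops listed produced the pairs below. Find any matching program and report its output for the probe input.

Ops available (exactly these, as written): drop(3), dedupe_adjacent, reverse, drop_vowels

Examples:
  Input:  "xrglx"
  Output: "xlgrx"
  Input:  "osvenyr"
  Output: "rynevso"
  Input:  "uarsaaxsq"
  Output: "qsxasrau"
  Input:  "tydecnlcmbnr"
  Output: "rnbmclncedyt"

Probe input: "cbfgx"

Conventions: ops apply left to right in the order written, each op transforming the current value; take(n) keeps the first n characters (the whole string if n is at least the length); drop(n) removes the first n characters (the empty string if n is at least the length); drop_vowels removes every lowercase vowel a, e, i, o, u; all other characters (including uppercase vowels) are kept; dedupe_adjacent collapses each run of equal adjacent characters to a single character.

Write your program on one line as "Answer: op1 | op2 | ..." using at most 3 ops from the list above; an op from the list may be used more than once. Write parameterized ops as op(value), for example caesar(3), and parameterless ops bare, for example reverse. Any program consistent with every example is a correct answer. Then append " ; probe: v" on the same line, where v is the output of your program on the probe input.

dedupe_adjacent | reverse ; probe: "xgfbc"

Check, running the answer program on each example:
  "xrglx" -> "xrglx" -> "xlgrx"
  "osvenyr" -> "osvenyr" -> "rynevso"
  "uarsaaxsq" -> "uarsaxsq" -> "qsxasrau"
  "tydecnlcmbnr" -> "tydecnlcmbnr" -> "rnbmclncedyt"
  probe: "cbfgx" -> "cbfgx" -> "xgfbc"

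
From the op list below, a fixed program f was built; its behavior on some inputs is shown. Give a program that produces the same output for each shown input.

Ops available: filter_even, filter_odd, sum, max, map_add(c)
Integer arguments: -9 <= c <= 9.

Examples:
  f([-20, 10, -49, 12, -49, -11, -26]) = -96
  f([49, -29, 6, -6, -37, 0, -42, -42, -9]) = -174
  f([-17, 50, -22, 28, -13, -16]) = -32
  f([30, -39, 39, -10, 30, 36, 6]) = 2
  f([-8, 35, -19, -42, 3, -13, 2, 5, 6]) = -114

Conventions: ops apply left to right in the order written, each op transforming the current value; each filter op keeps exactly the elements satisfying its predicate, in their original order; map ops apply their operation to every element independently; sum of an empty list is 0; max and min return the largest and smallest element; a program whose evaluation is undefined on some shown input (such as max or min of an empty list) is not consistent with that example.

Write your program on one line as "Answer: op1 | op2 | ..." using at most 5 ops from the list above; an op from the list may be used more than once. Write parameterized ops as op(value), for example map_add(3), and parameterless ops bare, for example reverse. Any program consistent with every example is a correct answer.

filter_even | map_add(-9) | map_add(-9) | sum

Check, running the answer program on each example:
  [-20, 10, -49, 12, -49, -11, -26] -> [-20, 10, 12, -26] -> [-29, 1, 3, -35] -> [-38, -8, -6, -44] -> -96
  [49, -29, 6, -6, -37, 0, -42, -42, -9] -> [6, -6, 0, -42, -42] -> [-3, -15, -9, -51, -51] -> [-12, -24, -18, -60, -60] -> -174
  [-17, 50, -22, 28, -13, -16] -> [50, -22, 28, -16] -> [41, -31, 19, -25] -> [32, -40, 10, -34] -> -32
  [30, -39, 39, -10, 30, 36, 6] -> [30, -10, 30, 36, 6] -> [21, -19, 21, 27, -3] -> [12, -28, 12, 18, -12] -> 2
  [-8, 35, -19, -42, 3, -13, 2, 5, 6] -> [-8, -42, 2, 6] -> [-17, -51, -7, -3] -> [-26, -60, -16, -12] -> -114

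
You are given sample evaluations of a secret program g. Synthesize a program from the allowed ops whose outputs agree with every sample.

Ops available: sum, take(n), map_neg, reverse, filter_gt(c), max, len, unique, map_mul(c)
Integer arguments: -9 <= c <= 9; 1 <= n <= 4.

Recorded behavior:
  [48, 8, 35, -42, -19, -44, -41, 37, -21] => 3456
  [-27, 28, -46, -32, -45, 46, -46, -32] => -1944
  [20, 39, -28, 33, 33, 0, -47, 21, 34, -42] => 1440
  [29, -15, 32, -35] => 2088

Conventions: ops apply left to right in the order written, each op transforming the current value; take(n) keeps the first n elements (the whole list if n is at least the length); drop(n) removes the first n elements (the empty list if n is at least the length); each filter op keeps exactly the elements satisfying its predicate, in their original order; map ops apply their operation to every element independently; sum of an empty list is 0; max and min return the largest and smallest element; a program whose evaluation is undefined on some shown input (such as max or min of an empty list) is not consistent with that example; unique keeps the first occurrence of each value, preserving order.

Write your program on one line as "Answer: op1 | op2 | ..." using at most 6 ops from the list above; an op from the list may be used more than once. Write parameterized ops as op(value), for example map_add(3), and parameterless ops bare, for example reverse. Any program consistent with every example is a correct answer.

take(1) | map_mul(9) | map_neg | map_mul(8) | map_neg | max

Check, running the answer program on each example:
  [48, 8, 35, -42, -19, -44, -41, 37, -21] -> [48] -> [432] -> [-432] -> [-3456] -> [3456] -> 3456
  [-27, 28, -46, -32, -45, 46, -46, -32] -> [-27] -> [-243] -> [243] -> [1944] -> [-1944] -> -1944
  [20, 39, -28, 33, 33, 0, -47, 21, 34, -42] -> [20] -> [180] -> [-180] -> [-1440] -> [1440] -> 1440
  [29, -15, 32, -35] -> [29] -> [261] -> [-261] -> [-2088] -> [2088] -> 2088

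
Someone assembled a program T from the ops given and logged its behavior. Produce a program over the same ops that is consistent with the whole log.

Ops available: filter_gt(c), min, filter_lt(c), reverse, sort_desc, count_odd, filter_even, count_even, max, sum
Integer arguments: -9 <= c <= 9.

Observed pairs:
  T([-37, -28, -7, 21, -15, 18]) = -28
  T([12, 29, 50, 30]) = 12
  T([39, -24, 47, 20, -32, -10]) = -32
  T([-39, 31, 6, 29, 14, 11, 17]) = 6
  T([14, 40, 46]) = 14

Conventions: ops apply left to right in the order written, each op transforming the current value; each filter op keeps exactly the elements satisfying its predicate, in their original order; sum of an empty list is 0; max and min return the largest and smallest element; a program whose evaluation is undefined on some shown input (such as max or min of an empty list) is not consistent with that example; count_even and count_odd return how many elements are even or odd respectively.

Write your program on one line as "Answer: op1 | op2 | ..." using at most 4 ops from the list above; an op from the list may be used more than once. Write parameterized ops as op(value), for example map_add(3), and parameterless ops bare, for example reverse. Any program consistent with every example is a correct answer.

filter_even | reverse | min

Check, running the answer program on each example:
  [-37, -28, -7, 21, -15, 18] -> [-28, 18] -> [18, -28] -> -28
  [12, 29, 50, 30] -> [12, 50, 30] -> [30, 50, 12] -> 12
  [39, -24, 47, 20, -32, -10] -> [-24, 20, -32, -10] -> [-10, -32, 20, -24] -> -32
  [-39, 31, 6, 29, 14, 11, 17] -> [6, 14] -> [14, 6] -> 6
  [14, 40, 46] -> [14, 40, 46] -> [46, 40, 14] -> 14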